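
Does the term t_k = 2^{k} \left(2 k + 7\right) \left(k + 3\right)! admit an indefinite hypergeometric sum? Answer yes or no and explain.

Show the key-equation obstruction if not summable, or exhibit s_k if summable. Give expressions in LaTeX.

Yes. s_k = 2^{k} \left(k + 3\right)!.

Step 1: r(k) = 2*(k + 4)*(2*k + 9)/(2*k + 7).
Normal form (A,B,C) = (2*k + 8, 1, k + 7/2).
Solve (2*k + 8)·f(k+1) − (1)·f(k) = k + 7/2.
From deg A=1, deg B=0, deg C=1: d=0.
Solving with deg f ≤ 0: f(k) = 1/2.
R(k) = B(k−1)·f(k)/C(k) = 1/(2*k + 7); s_k = R·t_k = 2**k*factorial(k + 3).
Verify: 2**k*(2*k + 7)*factorial(k + 3) matches t_k.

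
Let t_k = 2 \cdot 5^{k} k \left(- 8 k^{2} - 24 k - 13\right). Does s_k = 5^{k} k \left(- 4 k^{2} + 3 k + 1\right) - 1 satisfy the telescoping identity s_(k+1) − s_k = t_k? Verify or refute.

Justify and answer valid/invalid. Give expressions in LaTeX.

s_(k+1) = 5**(k + 1)*(k + 1)*(3*k - 4*(k + 1)**2 + 4) - 1
s_(k+1) − s_k = 2*5**k*k*(-8*k**2 - 24*k - 13)
(s_(k+1) − s_k) − t_k = 0

valid; difference matches t_k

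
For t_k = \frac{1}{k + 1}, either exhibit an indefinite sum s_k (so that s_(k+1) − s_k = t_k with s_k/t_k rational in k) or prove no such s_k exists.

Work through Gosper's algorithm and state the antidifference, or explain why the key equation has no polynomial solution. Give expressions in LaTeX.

Step 1: r(k) = (k + 1)/(k + 2).
Take A(k)=k + 1, B(k)=k + 2, C(k)=1.
Need (k + 1)·f(k+1) − (k + 1)·f(k) = 1.
Bound: deg f ≤ 0.
Generic f = c0 gives residual -1; -1 = 0 cannot hold, so t_k is not Gosper-summable.

not Gosper-summable; s_k does not exist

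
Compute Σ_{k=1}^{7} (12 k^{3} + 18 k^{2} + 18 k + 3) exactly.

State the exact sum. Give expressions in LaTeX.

Ratio r(k) = (4*k**3 + 18*k**2 + 30*k + 17)/(4*k**3 + 6*k**2 + 6*k + 1).
So A=1 and B=1, with C=k**3 + 3*k**2/2 + 3*k/2 + 1/4.
Key eq: (1)·f(k+1) = (1)·f(k) + (k**3 + 3*k**2/2 + 3*k/2 + 1/4).
From deg A=0, deg B=0, deg C=3: d=4.
Solve for f: f(k) = k*(k**3 + k - 1)/4 (degree 4 ≤ 4).
Get s_k = R·t_k = 3*k*(k**3 + k - 1) with R(k) = B(k−1)f(k)/C(k) = k*(k**3 + k - 1)/(4*k**3 + 6*k**2 + 6*k + 1).
Check: Δs_k = 12*k**3 + 18*k**2 + 18*k + 3. ✓
Sum = s_(8) − s_(1); s_(8) = 12456, s_(1) = 3 ⇒ 12453.

Σ = 12453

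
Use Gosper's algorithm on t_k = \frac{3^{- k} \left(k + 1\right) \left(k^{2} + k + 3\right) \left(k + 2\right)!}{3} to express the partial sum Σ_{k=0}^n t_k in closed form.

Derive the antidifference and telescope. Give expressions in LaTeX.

Compute t_(k+1)/t_k: get (k + 2)*(k + 3)*(k + (k + 1)**2 + 4)/(3*(k + 1)*(k**2 + k + 3)).
Gosper form: A/B · C(k+1)/C(k) with A=k/3 + 1, B=1, C=k**3 + 2*k**2 + 4*k + 3.
Need (k/3 + 1)·f(k+1) − (1)·f(k) = k**3 + 2*k**2 + 4*k + 3.
d = 2 from the (1,0,3) case.
Coefficient equations give f(k) = 3*(k**2 - 3).
So s_k = (B(k−1)f/C)·t_k = (3*(k**2 - 3)/((k + 1)*(k**2 + k + 3)))·t_k = (k**2 - 3)*factorial(k + 2)/3**k.
Δs = (k + 1)*(k**2 + k + 3)*factorial(k + 2)/(3*3**k), as required.
Σ_(k=0)^n t_k = s_(n+1) − s_(0) = (3**(-n - 1)*(n**2 + 2*n - 2)*factorial(n + 3)) − (-6), i.e. (18*3**n + n**5*factorial(n) + 8*n**4*factorial(n) + 21*n**3*factorial(n) + 16*n**2*factorial(n) - 10*n*factorial(n) - 12*factorial(n))/(3*3**n).

S(n) = \frac{3^{- n} \left(18 \cdot 3^{n} + n^{5} n! + 8 n^{4} n! + 21 n^{3} n! + 16 n^{2} n! - 10 n n! - 12 n!\right)}{3}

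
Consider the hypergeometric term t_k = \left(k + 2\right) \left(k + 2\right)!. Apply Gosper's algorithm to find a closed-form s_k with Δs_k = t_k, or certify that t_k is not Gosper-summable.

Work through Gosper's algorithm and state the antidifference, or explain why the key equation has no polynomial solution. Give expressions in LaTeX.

s_k = \left(k + 2\right)!

t_(k+1)/t_k = (k + 3)**2/(k + 2).
Take A(k)=k + 3, B(k)=1, C(k)=k + 2.
f must satisfy (k + 3)·f(k+1) − (1)·f(k) = k + 2.
Degrees (1,0,1) ⇒ d ≤ 0.
Solving with deg f ≤ 0: f(k) = 1.
Then R = B(k−1)f/C = 1/(k + 2), so s_k = R(k)·t_k = factorial(k + 2).
Δs = (k + 2)*factorial(k + 2), as required.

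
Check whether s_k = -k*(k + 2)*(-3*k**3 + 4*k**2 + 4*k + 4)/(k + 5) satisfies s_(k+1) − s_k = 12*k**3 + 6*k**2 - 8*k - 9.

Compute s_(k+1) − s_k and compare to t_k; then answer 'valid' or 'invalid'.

Invalid: residual 3*(-9*k**4 - 70*k**3 - 26*k**2 + 45*k + 45)/(k**2 + 11*k + 30) ≠ 0.

s_(k+1) = (3*k**5 + 17*k**4 + 26*k**3 - 6*k**2 - 45*k - 27)/(k + 6)
s_(k+1) − s_k = (12*k**5 + 111*k**4 + 208*k**3 + 5*k**2 - 204*k - 135)/(k**2 + 11*k + 30)
(s_(k+1) − s_k) − t_k = 3*(-9*k**4 - 70*k**3 - 26*k**2 + 45*k + 45)/(k**2 + 11*k + 30)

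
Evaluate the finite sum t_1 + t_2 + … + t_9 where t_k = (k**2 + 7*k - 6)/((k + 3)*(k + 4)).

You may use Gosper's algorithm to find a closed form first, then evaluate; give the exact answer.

Compute t_(k+1)/t_k: get (k + 3)*(7*k + (k + 1)**2 + 1)/((k + 5)*(k**2 + 7*k - 6)).
A = k + 3, B = k + 5, C = k**2 + 7*k - 6.
Set up (k + 3)·f(k+1) − (k + 4)·f(k) − (k**2 + 7*k - 6) = 0.
Bound: deg f ≤ 2.
Match coefficients ⇒ f(k) = k*(k - 3).
So s_k = (B(k−1)f/C)·t_k = (k*(k - 3)*(k + 4)/(k**2 + 7*k - 6))·t_k = k*(k - 3)/(k + 3).
s_(k+1) − s_k = (k**2 + 7*k - 6)/(k**2 + 7*k + 12) = t_k.
Telescoping: Σ = s_(10) − s_(1) = 70/13 − (-1/2) = 153/26.

Σ = 153/26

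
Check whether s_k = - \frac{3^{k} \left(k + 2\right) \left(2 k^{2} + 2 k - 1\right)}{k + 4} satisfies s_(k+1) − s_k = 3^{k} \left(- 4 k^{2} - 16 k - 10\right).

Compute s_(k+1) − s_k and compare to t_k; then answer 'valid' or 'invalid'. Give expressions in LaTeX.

Invalid: residual \frac{3^{k} \left(8 k^{3} + 60 k^{2} + 144 k + 82\right)}{k^{2} + 9 k + 20} ≠ 0.

s_(k+1) = -3**(k + 1)*(k + 3)*(2*k + 2*(k + 1)**2 + 1)/(k + 5)
s_(k+1) − s_k = 3**k*(-4*k**4 - 44*k**3 - 174*k**2 - 266*k - 118)/(k**2 + 9*k + 20)
(s_(k+1) − s_k) − t_k = 3**k*(8*k**3 + 60*k**2 + 144*k + 82)/(k**2 + 9*k + 20)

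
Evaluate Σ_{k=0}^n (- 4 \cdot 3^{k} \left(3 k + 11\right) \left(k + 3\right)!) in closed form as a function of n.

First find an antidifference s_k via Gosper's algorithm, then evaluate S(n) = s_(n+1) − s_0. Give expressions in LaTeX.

r(k) = 3*(k + 4)*(3*k + 14)/(3*k + 11) after simplifying.
Factor: A=3*k + 12; B=1; C=k + 11/3.
f must satisfy (3*k + 12)·f(k+1) − (1)·f(k) = k + 11/3.
Bound: deg f ≤ 0.
Solve for f: f(k) = 1/3 (degree 0 ≤ 0).
Certificate R = B(k−1)f/C = 1/(3*k + 11) gives s_k = -4*3**k*factorial(k + 3).
Δs = -4*3**k*(3*k + 11)*factorial(k + 3), as required.
s_(n+1) = -12*3**n*factorial(n + 4) and s_(0) = -24, so S(n) = -12*3**n*factorial(n + 4) + 24.

S(n) = - 12 \cdot 3^{n} \left(n + 4\right)! + 24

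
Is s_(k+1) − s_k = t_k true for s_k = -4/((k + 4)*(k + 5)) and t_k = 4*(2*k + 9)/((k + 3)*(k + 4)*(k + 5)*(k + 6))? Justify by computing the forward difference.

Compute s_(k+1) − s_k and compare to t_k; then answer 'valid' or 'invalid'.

s_(k+1) = -4/((k + 5)*(k + 6))
s_(k+1) − s_k = 8/(k**3 + 15*k**2 + 74*k + 120)
(s_(k+1) − s_k) − t_k = -12/(k**4 + 18*k**3 + 119*k**2 + 342*k + 360)

Invalid: residual -12/(k**4 + 18*k**3 + 119*k**2 + 342*k + 360) ≠ 0.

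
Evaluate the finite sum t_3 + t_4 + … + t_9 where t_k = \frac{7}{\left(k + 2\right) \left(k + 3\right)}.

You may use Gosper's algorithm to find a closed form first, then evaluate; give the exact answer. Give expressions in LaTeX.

t_(k+1)/t_k = (k + 2)/(k + 4).
Factor: A=k + 2; B=k + 4; C=1.
Set up (k + 2)·f(k+1) − (k + 3)·f(k) − (1) = 0.
Degrees (1,1,0) ⇒ d ≤ 1.
Coefficient equations give f(k) = k/2.
Then R = B(k−1)f/C = k*(k + 3)/2, so s_k = R(k)·t_k = 7*k/(2*(k + 2)).
Δs = 7/(k**2 + 5*k + 6), as required.
Σ_(k=3)^(9) t_k = s_(10) − s_(3) = 35/12 − (21/10) = 49/60.

Σ = 49/60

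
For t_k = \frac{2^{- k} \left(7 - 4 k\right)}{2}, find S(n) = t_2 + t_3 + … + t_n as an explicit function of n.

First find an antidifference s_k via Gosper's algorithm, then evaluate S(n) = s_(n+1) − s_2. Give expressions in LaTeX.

S(n) = 2^{- n - 2} \left(- 5 \cdot 2^{n} + 8 n + 2\right)

The ratio is (4*k - 3)/(2*(4*k - 7)).
Take A(k)=1/2, B(k)=1, C(k)=k - 7/4.
f must satisfy (1/2)·f(k+1) − (1)·f(k) = k - 7/4.
Bound: deg f ≤ 1.
Coefficient equations give f(k) = -(4*k - 3)/2.
R(k) = B(k−1)·f(k)/C(k) = -2*(4*k - 3)/(4*k - 7); s_k = R·t_k = (4*k - 3)/2**k.
Verify: (7 - 4*k)/(2*2**k) matches t_k.
Telescope: S(n) = s_(n+1) − s_(2) = 2**(-n - 1)*(4*n + 1) − (5/4) = 2**(-n - 2)*(-5*2**n + 8*n + 2).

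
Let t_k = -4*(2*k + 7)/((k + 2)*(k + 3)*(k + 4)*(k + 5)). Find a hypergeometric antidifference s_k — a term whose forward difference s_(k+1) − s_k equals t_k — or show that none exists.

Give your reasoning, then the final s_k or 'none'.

s_k = k*(-k - 6)/(2*(k**2 + 6*k + 8))

Compute t_(k+1)/t_k: get (k + 2)*(2*k + 9)/((k + 6)*(2*k + 7)).
So A=k + 2 and B=k + 6, with C=k + 7/2.
Solve (k + 2)·f(k+1) − (k + 5)·f(k) = k + 7/2.
From deg A=1, deg B=1, deg C=1: d=3.
Match coefficients ⇒ f(k) = k*(k + 3)*(k + 6)/16.
Then R = B(k−1)f/C = k*(k + 3)*(k + 5)*(k + 6)/(8*(2*k + 7)), so s_k = R(k)·t_k = k*(-k - 6)/(2*(k**2 + 6*k + 8)).
s_(k+1) − s_k = 4*(-2*k - 7)/(k**4 + 14*k**3 + 71*k**2 + 154*k + 120) = t_k.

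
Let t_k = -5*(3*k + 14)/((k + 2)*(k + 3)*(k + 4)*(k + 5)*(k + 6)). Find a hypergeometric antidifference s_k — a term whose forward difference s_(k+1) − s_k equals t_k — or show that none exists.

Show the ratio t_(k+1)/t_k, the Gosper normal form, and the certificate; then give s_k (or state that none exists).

Compute t_(k+1)/t_k: get (k + 2)*(3*k + 17)/((k + 7)*(3*k + 14)).
Gosper form: A/B · C(k+1)/C(k) with A=k + 2, B=k + 7, C=k + 14/3.
f must satisfy (k + 2)·f(k+1) − (k + 6)·f(k) = k + 14/3.
Degrees (1,1,1) ⇒ d ≤ 4.
Solving with deg f ≤ 4: f(k) = k*(k + 4)*(k**2 + 10*k + 31)/90.
Get s_k = R·t_k = k*(-k**2 - 10*k - 31)/(6*(k**3 + 10*k**2 + 31*k + 30)) with R(k) = B(k−1)f(k)/C(k) = k*(k + 4)*(k + 6)*(k**2 + 10*k + 31)/(30*(3*k + 14)).
Check: Δs_k = 5*(-3*k - 14)/(k**5 + 20*k**4 + 155*k**3 + 580*k**2 + 1044*k + 720). ✓

s_k = k*(-k**2 - 10*k - 31)/(6*(k**3 + 10*k**2 + 31*k + 30))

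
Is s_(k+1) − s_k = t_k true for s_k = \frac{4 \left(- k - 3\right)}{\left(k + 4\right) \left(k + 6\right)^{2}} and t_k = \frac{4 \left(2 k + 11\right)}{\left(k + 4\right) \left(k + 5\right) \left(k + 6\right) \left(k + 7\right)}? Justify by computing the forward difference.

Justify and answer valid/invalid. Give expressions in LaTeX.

Invalid: residual \frac{12 \left(- 3 k^{2} - 35 k - 101\right)}{k^{6} + 35 k^{5} + 507 k^{4} + 3889 k^{3} + 16652 k^{2} + 37716 k + 35280} ≠ 0.

s_(k+1) = 4*(-k - 4)/((k + 5)*(k + 7)**2)
s_(k+1) − s_k = 4*(2*k**3 + 28*k**2 + 122*k + 159)/(k**6 + 35*k**5 + 507*k**4 + 3889*k**3 + 16652*k**2 + 37716*k + 35280)
(s_(k+1) − s_k) − t_k = 12*(-3*k**2 - 35*k - 101)/(k**6 + 35*k**5 + 507*k**4 + 3889*k**3 + 16652*k**2 + 37716*k + 35280)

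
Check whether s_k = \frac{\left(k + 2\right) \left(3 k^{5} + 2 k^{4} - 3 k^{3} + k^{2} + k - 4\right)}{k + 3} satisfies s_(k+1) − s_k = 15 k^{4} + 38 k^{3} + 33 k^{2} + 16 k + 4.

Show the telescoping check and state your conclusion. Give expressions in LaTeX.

s_(k+1) = k*(3*k**5 + 26*k**4 + 86*k**3 + 139*k**2 + 119*k + 51)/(k + 4)
s_(k+1) − s_k = (15*k**6 + 131*k**5 + 398*k**4 + 553*k**3 + 398*k**2 + 169*k + 32)/(k**2 + 7*k + 12)
(s_(k+1) − s_k) − t_k = (-12*k**5 - 81*k**4 - 150*k**3 - 114*k**2 - 51*k - 16)/(k**2 + 7*k + 12)

Invalid: residual \frac{- 12 k^{5} - 81 k^{4} - 150 k^{3} - 114 k^{2} - 51 k - 16}{k^{2} + 7 k + 12} ≠ 0.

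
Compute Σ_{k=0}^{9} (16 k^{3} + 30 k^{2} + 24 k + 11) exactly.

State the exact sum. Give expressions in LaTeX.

Σ = 42140

r(k) = (16*k**3 + 78*k**2 + 132*k + 81)/(16*k**3 + 30*k**2 + 24*k + 11) after simplifying.
Take A(k)=1, B(k)=1, C(k)=k**3 + 15*k**2/8 + 3*k/2 + 11/16.
Need (1)·f(k+1) − (1)·f(k) = k**3 + 15*k**2/8 + 3*k/2 + 11/16.
Degrees (0,0,3) ⇒ d ≤ 4.
Solve for f: f(k) = k*(4*k**3 + 2*k**2 + k + 4)/16 (degree 4 ≤ 4).
So s_k = (B(k−1)f/C)·t_k = (k*(4*k**3 + 2*k**2 + k + 4)/(16*k**3 + 30*k**2 + 24*k + 11))·t_k = k*(4*k**3 + 2*k**2 + k + 4).
Δs = 16*k**3 + 30*k**2 + 24*k + 11, as required.
Telescoping: Σ = s_(10) − s_(0) = 42140 − (0) = 42140.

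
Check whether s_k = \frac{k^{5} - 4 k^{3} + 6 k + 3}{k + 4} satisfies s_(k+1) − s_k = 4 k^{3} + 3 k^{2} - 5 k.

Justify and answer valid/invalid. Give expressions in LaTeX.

s_(k+1) = (6*k + (k + 1)**5 - 4*(k + 1)**3 + 9)/(k + 5)
s_(k+1) − s_k = (4*k**5 + 30*k**4 + 42*k**3 - 15*k**2 - 31*k + 9)/(k**2 + 9*k + 20)
(s_(k+1) − s_k) − t_k = 3*(-3*k**4 - 20*k**3 - 10*k**2 + 23*k + 3)/(k**2 + 9*k + 20)

Invalid: residual \frac{3 \left(- 3 k^{4} - 20 k^{3} - 10 k^{2} + 23 k + 3\right)}{k^{2} + 9 k + 20} ≠ 0.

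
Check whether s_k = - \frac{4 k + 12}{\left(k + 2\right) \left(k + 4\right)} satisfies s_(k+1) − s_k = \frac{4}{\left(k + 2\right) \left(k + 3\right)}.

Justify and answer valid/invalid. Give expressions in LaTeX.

Invalid: residual \frac{4 \left(- 2 k - 7\right)}{k^{4} + 14 k^{3} + 71 k^{2} + 154 k + 120} ≠ 0.

s_(k+1) = 4*(-k - 4)/((k + 3)*(k + 5))
s_(k+1) − s_k = 4*(k**2 + 7*k + 13)/(k**4 + 14*k**3 + 71*k**2 + 154*k + 120)
(s_(k+1) − s_k) − t_k = 4*(-2*k - 7)/(k**4 + 14*k**3 + 71*k**2 + 154*k + 120)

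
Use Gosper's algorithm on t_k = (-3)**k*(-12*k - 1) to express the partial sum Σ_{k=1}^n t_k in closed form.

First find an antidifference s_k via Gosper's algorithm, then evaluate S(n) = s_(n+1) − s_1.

t_(k+1)/t_k = 3*(-12*k - 13)/(12*k + 1).
Take A(k)=-3, B(k)=1, C(k)=k + 1/12.
Set up (-3)·f(k+1) − (1)·f(k) − (k + 1/12) = 0.
Degrees (0,0,1) ⇒ d ≤ 1.
A polynomial solution: f(k) = -(3*k - 2)/12.
R(k) = B(k−1)·f(k)/C(k) = -(3*k - 2)/(12*k + 1); s_k = R·t_k = (-3)**k*(3*k - 2).
Verify: (-3)**k*(-12*k - 1) matches t_k.
s_(n+1) = (-3)**(n + 1)*(3*n + 1) and s_(1) = -3, so S(n) = -9*(-3)**n*n - 3*(-3)**n + 3.

S(n) = -9*(-3)**n*n - 3*(-3)**n + 3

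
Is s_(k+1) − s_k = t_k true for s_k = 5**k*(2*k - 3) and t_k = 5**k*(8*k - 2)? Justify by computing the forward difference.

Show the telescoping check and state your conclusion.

s_(k+1) = 5**(k + 1)*(2*k - 1)
s_(k+1) − s_k = 5**k*(8*k - 2)
(s_(k+1) − s_k) − t_k = 0

valid (s_(k+1) − s_k reduces to t_k)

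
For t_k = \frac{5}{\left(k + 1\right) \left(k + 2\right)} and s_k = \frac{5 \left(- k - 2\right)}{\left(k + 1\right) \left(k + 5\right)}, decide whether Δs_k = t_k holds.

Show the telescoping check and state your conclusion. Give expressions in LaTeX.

s_(k+1) = 5*(-k - 3)/((k + 2)*(k + 6))
s_(k+1) − s_k = 5*(k**2 + 5*k + 9)/(k**4 + 14*k**3 + 65*k**2 + 112*k + 60)
(s_(k+1) − s_k) − t_k = 15*(-2*k - 7)/(k**4 + 14*k**3 + 65*k**2 + 112*k + 60)

Invalid: residual \frac{15 \left(- 2 k - 7\right)}{k^{4} + 14 k^{3} + 65 k^{2} + 112 k + 60} ≠ 0.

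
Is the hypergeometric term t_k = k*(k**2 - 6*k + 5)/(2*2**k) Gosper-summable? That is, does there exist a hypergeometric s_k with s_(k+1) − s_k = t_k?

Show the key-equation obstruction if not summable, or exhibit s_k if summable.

r(k) = (k**2 - 3*k - 4)/(2*(k**2 - 6*k + 5)) after simplifying.
Take A(k)=1/2, B(k)=1, C(k)=k**3 - 6*k**2 + 5*k.
f must satisfy (1/2)·f(k+1) − (1)·f(k) = k**3 - 6*k**2 + 5*k.
deg f ≤ 3 (via 0,0,3).
Solving with deg f ≤ 3: f(k) = -2*k*(k - 2)*(k - 1).
R(k) = B(k−1)·f(k)/C(k) = -2*(k - 2)/(k - 5); s_k = R·t_k = k*(-k**2 + 3*k - 2)/2**k.
Check: Δs_k = k*(k**2 - 6*k + 5)/(2*2**k). ✓

Yes. s_k = k*(-k**2 + 3*k - 2)/2**k.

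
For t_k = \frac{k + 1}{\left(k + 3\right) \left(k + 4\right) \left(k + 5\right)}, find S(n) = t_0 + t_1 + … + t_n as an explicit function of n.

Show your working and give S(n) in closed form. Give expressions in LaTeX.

S(n) = \frac{n^{2} + 3 n + 2}{6 \left(n^{2} + 9 n + 20\right)}

Step 1: r(k) = (k + 2)*(k + 3)/((k + 1)*(k + 6)).
Factor: A=k + 3; B=k + 6; C=k + 1.
f must satisfy (k + 3)·f(k+1) − (k + 5)·f(k) = k + 1.
Bound: deg f ≤ 2.
Solve for f: f(k) = k*(k + 1)/6 (degree 2 ≤ 2).
Then R = B(k−1)f/C = k*(k + 5)/6, so s_k = R(k)·t_k = k*(k + 1)/(6*(k + 3)*(k + 4)).
Verify: (k + 1)/(k**3 + 12*k**2 + 47*k + 60) matches t_k.
Σ_(k=0)^n t_k = s_(n+1) − s_(0) = ((n**2 + 3*n + 2)/(6*(n**2 + 9*n + 20))) − (0), i.e. (n**2 + 3*n + 2)/(6*(n**2 + 9*n + 20)).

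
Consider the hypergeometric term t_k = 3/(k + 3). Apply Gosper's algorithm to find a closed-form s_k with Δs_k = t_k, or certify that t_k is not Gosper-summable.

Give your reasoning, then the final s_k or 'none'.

t_(k+1)/t_k = (k + 3)/(k + 4).
A = k + 3, B = k + 4, C = 1.
f must satisfy (k + 3)·f(k+1) − (k + 3)·f(k) = 1.
From deg A=1, deg B=1, deg C=0: d=0.
Write f(k) = c0. Then LHS − RHS = -1, requiring -1 = 0: contradictory. No certificate.

none (Gosper's algorithm certifies no s_k)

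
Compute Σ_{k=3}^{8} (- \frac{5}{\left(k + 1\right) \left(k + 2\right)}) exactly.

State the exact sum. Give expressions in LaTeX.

Ratio r(k) = (k + 1)/(k + 3).
Take A(k)=k + 1, B(k)=k + 3, C(k)=1.
Set up (k + 1)·f(k+1) − (k + 2)·f(k) − (1) = 0.
From deg A=1, deg B=1, deg C=0: d=1.
Solving with deg f ≤ 1: f(k) = k.
Certificate R = B(k−1)f/C = k*(k + 2) gives s_k = -5*k/(k + 1).
Verify: -5/(k**2 + 3*k + 2) matches t_k.
Telescoping: Σ = s_(9) − s_(3) = -9/2 − (-15/4) = -3/4.

Σ = -3/4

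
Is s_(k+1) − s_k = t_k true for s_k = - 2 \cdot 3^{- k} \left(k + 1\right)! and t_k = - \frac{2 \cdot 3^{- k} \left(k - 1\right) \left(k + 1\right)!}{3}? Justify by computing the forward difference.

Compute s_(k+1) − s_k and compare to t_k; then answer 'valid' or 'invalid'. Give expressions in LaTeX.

Valid: the claim telescopes to t_k.

s_(k+1) = -2*factorial(k + 2)/(3*3**k)
s_(k+1) − s_k = -2*(k - 1)*factorial(k + 1)/(3*3**k)
(s_(k+1) − s_k) − t_k = 0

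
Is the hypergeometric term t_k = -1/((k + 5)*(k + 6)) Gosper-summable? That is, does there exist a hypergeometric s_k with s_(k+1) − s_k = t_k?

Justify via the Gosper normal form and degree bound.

Yes. s_k = -k/(5*k + 25).

The ratio is (k + 5)/(k + 7).
So A=k + 5 and B=k + 7, with C=1.
Set up (k + 5)·f(k+1) − (k + 6)·f(k) − (1) = 0.
Degrees (1,1,0) ⇒ d ≤ 1.
Solving with deg f ≤ 1: f(k) = k/5.
So s_k = (B(k−1)f/C)·t_k = (k*(k + 6)/5)·t_k = -k/(5*k + 25).
s_(k+1) − s_k = -1/(k**2 + 11*k + 30) = t_k.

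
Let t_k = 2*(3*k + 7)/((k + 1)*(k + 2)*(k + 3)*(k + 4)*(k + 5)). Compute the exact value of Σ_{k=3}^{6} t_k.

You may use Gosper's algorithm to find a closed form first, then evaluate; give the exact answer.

Σ = 89/9240

t_(k+1)/t_k = (k + 1)*(3*k + 10)/((k + 6)*(3*k + 7)).
Normal form (A,B,C) = (k + 1, k + 6, k + 7/3).
Set up (k + 1)·f(k+1) − (k + 5)·f(k) − (k + 7/3) = 0.
Bound: deg f ≤ 4.
Coefficient equations give f(k) = k*(k + 2)*(k**2 + 8*k + 19)/36.
R(k) = B(k−1)·f(k)/C(k) = k*(k + 2)*(k + 5)*(k**2 + 8*k + 19)/(12*(3*k + 7)); s_k = R·t_k = k*(k**2 + 8*k + 19)/(6*(k**3 + 8*k**2 + 19*k + 12)).
s_(k+1) − s_k = 2*(3*k + 7)/(k**5 + 15*k**4 + 85*k**3 + 225*k**2 + 274*k + 120) = t_k.
Telescoping: Σ = s_(7) − s_(3) = 217/1320 − (13/84) = 89/9240.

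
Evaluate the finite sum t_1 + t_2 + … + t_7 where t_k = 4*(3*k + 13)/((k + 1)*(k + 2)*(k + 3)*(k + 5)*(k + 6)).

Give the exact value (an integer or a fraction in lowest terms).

t_(k+1)/t_k = (k + 1)*(k + 5)*(3*k + 16)/((k + 4)*(k + 7)*(3*k + 13)).
Gosper form: A/B · C(k+1)/C(k) with A=k + 1, B=k + 7, C=k**2 + 25*k/3 + 52/3.
Solve (k + 1)·f(k+1) − (k + 6)·f(k) = k**2 + 25*k/3 + 52/3.
deg f ≤ 5 (via 1,1,2).
Solve for f: f(k) = k*(k + 3)*(k + 4)*(k**2 + 8*k + 17)/30 (degree 5 ≤ 5).
Certificate R = B(k−1)f/C = k*(k + 3)*(k + 6)*(k**2 + 8*k + 17)/(10*(3*k + 13)) gives s_k = 2*k*(k**2 + 8*k + 17)/(5*(k**3 + 8*k**2 + 17*k + 10)).
Verify: 4*(3*k + 13)/(k**5 + 17*k**4 + 107*k**3 + 307*k**2 + 396*k + 180) matches t_k.
Sum = s_(8) − s_(1); s_(8) = 232/585, s_(1) = 13/45 ⇒ 7/65.

Σ = 7/65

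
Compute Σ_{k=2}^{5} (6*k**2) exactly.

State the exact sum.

Step 1: r(k) = (k + 1)**2/k**2.
A = 1, B = 1, C = k**2.
Solve (1)·f(k+1) − (1)·f(k) = k**2.
d = 3 from the (0,0,2) case.
Solve for f: f(k) = k*(k - 1)*(2*k - 1)/6 (degree 3 ≤ 3).
Get s_k = R·t_k = k*(2*k**2 - 3*k + 1) with R(k) = B(k−1)f(k)/C(k) = (k - 1)*(2*k - 1)/(6*k).
Δs = 6*k**2, as required.
Evaluate s at k=6 and k=2: 330 and 6; difference 324.

Σ = 324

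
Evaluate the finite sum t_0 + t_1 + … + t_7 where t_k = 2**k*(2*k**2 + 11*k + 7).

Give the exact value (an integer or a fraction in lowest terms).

Ratio r(k) = 2*(2*k**2 + 15*k + 20)/(2*k**2 + 11*k + 7).
Factor: A=2; B=1; C=k**2 + 11*k/2 + 7/2.
Need (2)·f(k+1) − (1)·f(k) = k**2 + 11*k/2 + 7/2.
d = 2 from the (0,0,2) case.
Solve for f: f(k) = (2*k**2 + 3*k - 3)/2 (degree 2 ≤ 2).
Then R = B(k−1)f/C = (2*k**2 + 3*k - 3)/(2*k**2 + 11*k + 7), so s_k = R(k)·t_k = 2**k*(2*k**2 + 3*k - 3).
Verify: 2**k*(2*k**2 + 11*k + 7) matches t_k.
Evaluate s at k=8 and k=0: 38144 and -3; difference 38147.

Σ = 38147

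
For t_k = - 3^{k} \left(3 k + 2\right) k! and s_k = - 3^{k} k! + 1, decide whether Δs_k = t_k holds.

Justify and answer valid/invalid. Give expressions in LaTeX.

s_(k+1) = -3**(k + 1)*factorial(k + 1) + 1
s_(k+1) − s_k = -3**k*(3*k + 2)*factorial(k)
(s_(k+1) − s_k) − t_k = 0

valid (s_(k+1) − s_k reduces to t_k)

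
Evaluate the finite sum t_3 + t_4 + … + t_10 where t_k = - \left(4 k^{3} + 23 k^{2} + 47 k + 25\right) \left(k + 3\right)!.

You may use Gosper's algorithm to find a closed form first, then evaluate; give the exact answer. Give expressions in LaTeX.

r(k) = (4*k**4 + 51*k**3 + 245*k**2 + 519*k + 396)/(4*k**3 + 23*k**2 + 47*k + 25) after simplifying.
Gosper form: A/B · C(k+1)/C(k) with A=k + 4, B=1, C=k**3 + 23*k**2/4 + 47*k/4 + 25/4.
Need (k + 4)·f(k+1) − (1)·f(k) = k**3 + 23*k**2/4 + 47*k/4 + 25/4.
Bound: deg f ≤ 2.
Solve for f: f(k) = (k + 1)*(4*k - 1)/4 (degree 2 ≤ 2).
Certificate R = B(k−1)f/C = (k + 1)*(4*k - 1)/(4*k**3 + 23*k**2 + 47*k + 25) gives s_k = -(k + 1)*(4*k - 1)*factorial(k + 3).
Verify: -(4*k**3 + 23*k**2 + 47*k + 25)*factorial(k + 3) matches t_k.
Sum = s_(11) − s_(3); s_(11) = -44983998259200, s_(3) = -31680 ⇒ -44983998227520.

Σ = -44983998227520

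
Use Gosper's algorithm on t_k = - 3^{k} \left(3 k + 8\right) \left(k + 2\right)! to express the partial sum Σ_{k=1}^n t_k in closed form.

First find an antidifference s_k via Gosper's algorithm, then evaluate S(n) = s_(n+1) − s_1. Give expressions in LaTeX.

Step 1: r(k) = 3*(k + 3)*(3*k + 11)/(3*k + 8).
So A=3*k + 9 and B=1, with C=k + 8/3.
Set up (3*k + 9)·f(k+1) − (1)·f(k) − (k + 8/3) = 0.
deg f ≤ 0 (via 1,0,1).
Solving with deg f ≤ 0: f(k) = 1/3.
R(k) = B(k−1)·f(k)/C(k) = 1/(3*k + 8); s_k = R·t_k = -3**k*factorial(k + 2).
Verify: -3**k*(3*k + 8)*factorial(k + 2) matches t_k.
Σ_(k=1)^n t_k = s_(n+1) − s_(1) = (-3**(n + 1)*factorial(n + 3)) − (-18), i.e. -3*3**n*factorial(n + 3) + 18.

S(n) = - 3 \cdot 3^{n} \left(n + 3\right)! + 18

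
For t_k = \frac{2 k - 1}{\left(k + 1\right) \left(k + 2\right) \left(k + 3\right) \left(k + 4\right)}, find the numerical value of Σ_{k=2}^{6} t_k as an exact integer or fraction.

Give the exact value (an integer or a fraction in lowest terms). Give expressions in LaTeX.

Σ = 17/720

Ratio r(k) = (k + 1)*(2*k + 1)/((k + 5)*(2*k - 1)).
Factor: A=k + 1; B=k + 5; C=k - 1/2.
Set up (k + 1)·f(k+1) − (k + 4)·f(k) − (k - 1/2) = 0.
d = 3 from the (1,1,1) case.
Solving with deg f ≤ 3: f(k) = -k/2.
R(k) = B(k−1)·f(k)/C(k) = -k*(k + 4)/(2*k - 1); s_k = R·t_k = -k/((k + 1)*(k + 2)*(k + 3)).
Check: Δs_k = (2*k - 1)/(k**4 + 10*k**3 + 35*k**2 + 50*k + 24). ✓
Sum = s_(7) − s_(2); s_(7) = -7/720, s_(2) = -1/30 ⇒ 17/720.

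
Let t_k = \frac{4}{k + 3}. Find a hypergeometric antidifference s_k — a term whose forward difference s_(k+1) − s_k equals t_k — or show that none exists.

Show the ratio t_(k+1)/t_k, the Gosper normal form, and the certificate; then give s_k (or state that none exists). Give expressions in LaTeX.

The ratio is (k + 3)/(k + 4).
Take A(k)=k + 3, B(k)=k + 4, C(k)=1.
f must satisfy (k + 3)·f(k+1) − (k + 3)·f(k) = 1.
deg f ≤ 0 (via 1,1,0).
Generic f = c0 gives residual -1; -1 = 0 cannot hold, so t_k is not Gosper-summable.

none — t_k is not Gosper-summable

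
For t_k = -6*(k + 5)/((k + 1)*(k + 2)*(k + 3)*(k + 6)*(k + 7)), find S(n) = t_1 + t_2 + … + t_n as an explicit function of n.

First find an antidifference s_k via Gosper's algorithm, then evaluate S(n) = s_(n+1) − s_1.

r(k) = (k + 1)*(k + 6)**2/((k + 4)*(k + 5)*(k + 8)) after simplifying.
Factor: A=k + 1; B=k + 8; C=k**3 + 14*k**2 + 65*k + 100.
Need (k + 1)·f(k+1) − (k + 7)·f(k) = k**3 + 14*k**2 + 65*k + 100.
From deg A=1, deg B=1, deg C=3: d=6.
Match coefficients ⇒ f(k) = k*(k + 3)*(k + 4)**2*(k + 5)**2/36.
Then R = B(k−1)f/C = k*(k + 3)*(k + 4)*(k + 7)/36, so s_k = R(k)·t_k = k*(-k**2 - 9*k - 20)/(6*(k**3 + 9*k**2 + 20*k + 12)).
s_(k+1) − s_k = 6*(-k - 5)/(k**5 + 19*k**4 + 131*k**3 + 401*k**2 + 540*k + 252) = t_k.
Evaluate: s_(n+1) = (-n**3 - 12*n**2 - 41*n - 30)/(6*(n**3 + 12*n**2 + 41*n + 42)); subtract s_(1) = -5/42 ⇒ S(n) = n*(-n**2 - 12*n - 41)/(21*(n**3 + 12*n**2 + 41*n + 42)).

S(n) = n*(-n**2 - 12*n - 41)/(21*(n**3 + 12*n**2 + 41*n + 42))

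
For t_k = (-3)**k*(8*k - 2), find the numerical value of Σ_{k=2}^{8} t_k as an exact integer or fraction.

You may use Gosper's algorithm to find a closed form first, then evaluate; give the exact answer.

Σ = 314946

Compute t_(k+1)/t_k: get 3*(-4*k - 3)/(4*k - 1).
Take A(k)=-3, B(k)=1, C(k)=k - 1/4.
Need (-3)·f(k+1) − (1)·f(k) = k - 1/4.
Bound: deg f ≤ 1.
A polynomial solution: f(k) = -(k - 1)/4.
Get s_k = R·t_k = 2*(-3)**k*(1 - k) with R(k) = B(k−1)f(k)/C(k) = -(k - 1)/(4*k - 1).
Δs = (-3)**k*(8*k - 2), as required.
Telescoping: Σ = s_(9) − s_(2) = 314928 − (-18) = 314946.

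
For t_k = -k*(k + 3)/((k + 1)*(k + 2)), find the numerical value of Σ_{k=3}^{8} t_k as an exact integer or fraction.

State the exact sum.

Σ = -57/10

Ratio r(k) = (k + 1)**2*(k + 4)/(k*(k + 3)**2).
Normal form (A,B,C) = (k + 1, k + 3, k**2 + 3*k).
Set up (k + 1)·f(k+1) − (k + 2)·f(k) − (k**2 + 3*k) = 0.
Degrees (1,1,2) ⇒ d ≤ 2.
Coefficient equations give f(k) = k*(k - 1).
So s_k = (B(k−1)f/C)·t_k = ((k - 1)*(k + 2)/(k + 3))·t_k = k*(1 - k)/(k + 1).
Δs = k*(-k - 3)/(k**2 + 3*k + 2), as required.
Σ_(k=3)^(8) t_k = s_(9) − s_(3) = -36/5 − (-3/2) = -57/10.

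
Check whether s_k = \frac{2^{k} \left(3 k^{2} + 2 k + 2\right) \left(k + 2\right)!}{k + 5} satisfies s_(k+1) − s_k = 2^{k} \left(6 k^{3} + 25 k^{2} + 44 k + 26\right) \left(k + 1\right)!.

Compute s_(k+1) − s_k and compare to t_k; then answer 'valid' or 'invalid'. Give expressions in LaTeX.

s_(k+1) = 2**(k + 1)*(3*k**2 + 8*k + 7)*factorial(k + 3)/(k + 6)
s_(k+1) − s_k = 2**k*(6*k**4 + 61*k**3 + 212*k**2 + 338*k + 198)*factorial(k + 2)/((k + 5)*(k + 6))
(s_(k+1) − s_k) − t_k = -3*2**k*(6*k**4 + 55*k**3 + 166*k**2 + 244*k + 128)*factorial(k + 1)/((k + 5)*(k + 6))

Invalid: residual - \frac{3 \cdot 2^{k} \left(6 k^{4} + 55 k^{3} + 166 k^{2} + 244 k + 128\right) \left(k + 1\right)!}{\left(k + 5\right) \left(k + 6\right)} ≠ 0.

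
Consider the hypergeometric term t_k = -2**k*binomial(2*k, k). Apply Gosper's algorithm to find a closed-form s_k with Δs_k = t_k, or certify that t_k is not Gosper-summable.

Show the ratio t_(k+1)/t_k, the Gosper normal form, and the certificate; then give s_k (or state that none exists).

r(k) = 4*(2*k + 1)/(k + 1) after simplifying.
So A=8*k + 4 and B=k + 1, with C=1.
Set up (8*k + 4)·f(k+1) − (k)·f(k) − (1) = 0.
From deg A=1, deg B=1, deg C=0: d=-1.
Negative degree bound (-1): no f exists, t_k not Gosper-summable.

not Gosper-summable; s_k does not exist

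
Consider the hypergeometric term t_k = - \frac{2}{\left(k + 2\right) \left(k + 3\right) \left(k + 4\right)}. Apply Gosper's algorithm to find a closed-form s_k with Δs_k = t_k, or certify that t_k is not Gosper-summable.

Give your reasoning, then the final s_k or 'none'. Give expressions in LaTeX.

Ratio r(k) = (k + 2)/(k + 5).
A = k + 2, B = k + 5, C = 1.
f must satisfy (k + 2)·f(k+1) − (k + 4)·f(k) = 1.
d = 2 from the (1,1,0) case.
A polynomial solution: f(k) = k*(k + 5)/12.
R(k) = B(k−1)·f(k)/C(k) = k*(k + 4)*(k + 5)/12; s_k = R·t_k = k*(-k - 5)/(6*(k + 2)*(k + 3)).
Δs = -2/(k**3 + 9*k**2 + 26*k + 24), as required.

s_k = \frac{k \left(- k - 5\right)}{6 \left(k + 2\right) \left(k + 3\right)}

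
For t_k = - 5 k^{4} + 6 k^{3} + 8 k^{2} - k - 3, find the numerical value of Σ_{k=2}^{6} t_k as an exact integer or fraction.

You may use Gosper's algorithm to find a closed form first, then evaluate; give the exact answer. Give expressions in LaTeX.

Σ = -8045

r(k) = (5*k**4 + 14*k**3 + 4*k**2 - 13*k - 5)/(5*k**4 - 6*k**3 - 8*k**2 + k + 3) after simplifying.
Take A(k)=1, B(k)=1, C(k)=k**4 - 6*k**3/5 - 8*k**2/5 + k/5 + 3/5.
Need (1)·f(k+1) − (1)·f(k) = k**4 - 6*k**3/5 - 8*k**2/5 + k/5 + 3/5.
Degrees (0,0,4) ⇒ d ≤ 5.
Coefficient equations give f(k) = k*(k**4 - 4*k**3 + 2*k**2 + 3*k + 1)/5.
So s_k = (B(k−1)f/C)·t_k = (k*(k**4 - 4*k**3 + 2*k**2 + 3*k + 1)/(5*k**4 - 6*k**3 - 8*k**2 + k + 3))·t_k = k*(-k**4 + 4*k**3 - 2*k**2 - 3*k - 1).
s_(k+1) − s_k = -5*k**4 + 6*k**3 + 8*k**2 - k - 3 = t_k.
Sum = s_(7) − s_(2); s_(7) = -8043, s_(2) = 2 ⇒ -8045.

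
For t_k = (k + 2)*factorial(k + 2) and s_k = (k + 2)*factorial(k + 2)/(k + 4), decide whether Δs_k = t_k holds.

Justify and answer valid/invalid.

Invalid: residual -2*(k**2 + 6*k + 7)*factorial(k + 2)/((k + 4)*(k + 5)) ≠ 0.

s_(k+1) = (k + 3)*factorial(k + 3)/(k + 5)
s_(k+1) − s_k = (k**3 + 9*k**2 + 26*k + 26)*factorial(k + 2)/((k + 4)*(k + 5))
(s_(k+1) − s_k) − t_k = -2*(k**2 + 6*k + 7)*factorial(k + 2)/((k + 4)*(k + 5))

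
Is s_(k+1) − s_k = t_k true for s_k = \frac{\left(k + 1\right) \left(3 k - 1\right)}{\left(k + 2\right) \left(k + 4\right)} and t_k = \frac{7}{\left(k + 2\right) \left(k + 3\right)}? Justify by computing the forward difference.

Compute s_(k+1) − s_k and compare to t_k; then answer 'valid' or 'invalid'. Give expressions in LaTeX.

s_(k+1) = (k + 2)*(3*k + 2)/((k + 3)*(k + 5))
s_(k+1) − s_k = (16*k**2 + 66*k + 47)/(k**4 + 14*k**3 + 71*k**2 + 154*k + 120)
(s_(k+1) − s_k) − t_k = 3*(3*k**2 + k - 31)/(k**4 + 14*k**3 + 71*k**2 + 154*k + 120)

Invalid: residual \frac{3 \left(3 k^{2} + k - 31\right)}{k^{4} + 14 k^{3} + 71 k^{2} + 154 k + 120} ≠ 0.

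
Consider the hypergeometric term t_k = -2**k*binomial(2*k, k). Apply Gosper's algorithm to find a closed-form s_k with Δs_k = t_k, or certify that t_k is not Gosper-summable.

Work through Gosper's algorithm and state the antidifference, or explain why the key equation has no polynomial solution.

no hypergeometric antidifference exists

r(k) = 4*(2*k + 1)/(k + 1) after simplifying.
So A=8*k + 4 and B=k + 1, with C=1.
Key eq: (8*k + 4)·f(k+1) = (k)·f(k) + (1).
From deg A=1, deg B=1, deg C=0: d=-1.
deg f ≤ -1 is impossible — no certificate.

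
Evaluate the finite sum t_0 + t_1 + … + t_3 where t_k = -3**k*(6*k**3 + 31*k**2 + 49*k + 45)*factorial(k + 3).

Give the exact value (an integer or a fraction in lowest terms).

t_(k+1)/t_k = 3*(6*k**4 + 73*k**3 + 325*k**2 + 647*k + 524)/(6*k**3 + 31*k**2 + 49*k + 45).
A = 3*k + 12, B = 1, C = k**3 + 31*k**2/6 + 49*k/6 + 15/2.
Key eq: (3*k + 12)·f(k+1) = (1)·f(k) + (k**3 + 31*k**2/6 + 49*k/6 + 15/2).
Degrees (1,0,3) ⇒ d ≤ 2.
Coefficient equations give f(k) = (2*k**2 - k + 3)/6.
Certificate R = B(k−1)f/C = (2*k**2 - k + 3)/(6*k**3 + 31*k**2 + 49*k + 45) gives s_k = -3**k*(2*k**2 - k + 3)*factorial(k + 3).
Verify: -3**k*(6*k**3 + 31*k**2 + 49*k + 45)*factorial(k + 3) matches t_k.
Telescoping: Σ = s_(4) − s_(0) = -12655440 − (-18) = -12655422.

Σ = -12655422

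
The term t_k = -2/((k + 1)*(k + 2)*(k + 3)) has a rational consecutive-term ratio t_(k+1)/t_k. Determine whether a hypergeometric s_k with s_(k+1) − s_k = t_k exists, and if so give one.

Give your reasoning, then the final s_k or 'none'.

s_k = k*(-k - 3)/(2*(k + 1)*(k + 2))

t_(k+1)/t_k = (k + 1)/(k + 4).
Factor: A=k + 1; B=k + 4; C=1.
Solve (k + 1)·f(k+1) − (k + 3)·f(k) = 1.
d = 2 from the (1,1,0) case.
Match coefficients ⇒ f(k) = k*(k + 3)/4.
So s_k = (B(k−1)f/C)·t_k = (k*(k + 3)**2/4)·t_k = k*(-k - 3)/(2*(k + 1)*(k + 2)).
Verify: -2/(k**3 + 6*k**2 + 11*k + 6) matches t_k.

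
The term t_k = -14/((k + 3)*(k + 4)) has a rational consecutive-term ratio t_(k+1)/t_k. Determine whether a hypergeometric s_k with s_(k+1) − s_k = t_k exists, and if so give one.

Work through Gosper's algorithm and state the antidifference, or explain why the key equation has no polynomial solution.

Step 1: r(k) = (k + 3)/(k + 5).
Factor: A=k + 3; B=k + 5; C=1.
Need (k + 3)·f(k+1) − (k + 4)·f(k) = 1.
From deg A=1, deg B=1, deg C=0: d=1.
Solving with deg f ≤ 1: f(k) = k/3.
So s_k = (B(k−1)f/C)·t_k = (k*(k + 4)/3)·t_k = -14*k/(3*k + 9).
Verify: -14/(k**2 + 7*k + 12) matches t_k.

s_k = -14*k/(3*k + 9)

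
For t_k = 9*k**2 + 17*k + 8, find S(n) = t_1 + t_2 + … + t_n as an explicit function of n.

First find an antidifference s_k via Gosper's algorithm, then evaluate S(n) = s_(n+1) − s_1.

t_(k+1)/t_k = (9*k**2 + 35*k + 34)/(9*k**2 + 17*k + 8).
A = 1, B = 1, C = k**2 + 17*k/9 + 8/9.
Need (1)·f(k+1) − (1)·f(k) = k**2 + 17*k/9 + 8/9.
Bound: deg f ≤ 3.
Match coefficients ⇒ f(k) = k*(k + 1)*(3*k + 1)/9.
Then R = B(k−1)f/C = k*(3*k + 1)/(9*k + 8), so s_k = R(k)·t_k = k*(3*k**2 + 4*k + 1).
Verify: 9*k**2 + 17*k + 8 matches t_k.
Σ_(k=1)^n t_k = s_(n+1) − s_(1) = (3*n**3 + 13*n**2 + 18*n + 8) − (8), i.e. n*(3*n**2 + 13*n + 18).

S(n) = n*(3*n**2 + 13*n + 18)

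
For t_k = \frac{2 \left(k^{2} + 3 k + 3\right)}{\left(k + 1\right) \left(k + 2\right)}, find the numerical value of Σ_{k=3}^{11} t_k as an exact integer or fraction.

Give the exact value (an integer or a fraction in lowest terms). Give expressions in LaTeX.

t_(k+1)/t_k = (k + 1)*(3*k + (k + 1)**2 + 6)/((k + 3)*(k**2 + 3*k + 3)).
Take A(k)=k + 1, B(k)=k + 3, C(k)=k**2 + 3*k + 3.
Solve (k + 1)·f(k+1) − (k + 2)·f(k) = k**2 + 3*k + 3.
deg f ≤ 2 (via 1,1,2).
Match coefficients ⇒ f(k) = k*(k + 2).
So s_k = (B(k−1)f/C)·t_k = (k*(k + 2)**2/(k**2 + 3*k + 3))·t_k = 2*k*(k + 2)/(k + 1).
Verify: 2*(k**2 + 3*k + 3)/(k**2 + 3*k + 2) matches t_k.
Telescoping: Σ = s_(12) − s_(3) = 336/13 − (15/2) = 477/26.

Σ = 477/26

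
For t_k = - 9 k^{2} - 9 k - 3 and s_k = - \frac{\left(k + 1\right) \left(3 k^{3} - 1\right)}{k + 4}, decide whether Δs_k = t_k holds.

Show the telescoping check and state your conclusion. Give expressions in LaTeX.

Invalid: residual \frac{3 \left(6 k^{3} + 45 k^{2} + 39 k + 13\right)}{k^{2} + 9 k + 20} ≠ 0.

s_(k+1) = -(k + 2)*(3*(k + 1)**3 - 1)/(k + 5)
s_(k+1) − s_k = 3*(-3*k**4 - 24*k**3 - 43*k**2 - 30*k - 7)/(k**2 + 9*k + 20)
(s_(k+1) − s_k) − t_k = 3*(6*k**3 + 45*k**2 + 39*k + 13)/(k**2 + 9*k + 20)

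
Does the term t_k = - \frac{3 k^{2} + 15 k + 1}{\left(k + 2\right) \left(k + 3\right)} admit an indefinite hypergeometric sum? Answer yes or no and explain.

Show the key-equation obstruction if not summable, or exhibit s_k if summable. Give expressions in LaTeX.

t_(k+1)/t_k = (k + 2)*(15*k + 3*(k + 1)**2 + 16)/((k + 4)*(3*k**2 + 15*k + 1)).
So A=k + 2 and B=k + 4, with C=k**2 + 5*k + 1/3.
Need (k + 2)·f(k+1) − (k + 3)·f(k) = k**2 + 5*k + 1/3.
Degrees (1,1,2) ⇒ d ≤ 2.
Solve for f: f(k) = k*(6*k - 5)/6 (degree 2 ≤ 2).
Certificate R = B(k−1)f/C = k*(k + 3)*(6*k - 5)/(2*(3*k**2 + 15*k + 1)) gives s_k = k*(5 - 6*k)/(2*(k + 2)).
s_(k+1) − s_k = (-3*k**2 - 15*k - 1)/(k**2 + 5*k + 6) = t_k.

Yes. s_k = \frac{k \left(5 - 6 k\right)}{2 \left(k + 2\right)}.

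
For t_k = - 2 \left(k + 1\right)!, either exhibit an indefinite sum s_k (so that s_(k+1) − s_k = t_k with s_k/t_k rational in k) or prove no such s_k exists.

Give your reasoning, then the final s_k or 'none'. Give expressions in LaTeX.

Ratio r(k) = k + 2.
Factor: A=k + 2; B=1; C=1.
f must satisfy (k + 2)·f(k+1) − (1)·f(k) = 1.
deg f ≤ -1 (via 1,0,0).
Bound -1 < 0, so the key equation has no polynomial solution.

no hypergeometric antidifference exists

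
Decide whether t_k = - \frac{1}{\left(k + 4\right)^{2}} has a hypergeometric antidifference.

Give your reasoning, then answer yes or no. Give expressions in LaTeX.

No. Not Gosper-summable.

The ratio is (k + 4)**2/(k + 5)**2.
Normal form (A,B,C) = (k**2 + 8*k + 16, k**2 + 10*k + 25, 1).
f must satisfy (k**2 + 8*k + 16)·f(k+1) − (k**2 + 8*k + 16)·f(k) = 1.
deg f ≤ 0 (via 2,2,0).
Generic f = c0 gives residual -1; -1 = 0 cannot hold, so t_k is not Gosper-summable.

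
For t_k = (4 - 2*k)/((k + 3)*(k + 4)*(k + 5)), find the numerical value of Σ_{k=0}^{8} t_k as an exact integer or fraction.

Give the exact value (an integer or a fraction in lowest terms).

Σ = 1/26

The ratio is (k - 1)*(k + 3)/((k - 2)*(k + 6)).
Take A(k)=k + 3, B(k)=k + 6, C(k)=k - 2.
Set up (k + 3)·f(k+1) − (k + 5)·f(k) − (k - 2) = 0.
deg f ≤ 2 (via 1,1,1).
A polynomial solution: f(k) = k*(k - 17)/24.
Certificate R = B(k−1)f/C = k*(k - 17)*(k + 5)/(24*(k - 2)) gives s_k = -k*(k - 17)/(12*(k + 3)*(k + 4)).
Check: Δs_k = 2*(2 - k)/(k**3 + 12*k**2 + 47*k + 60). ✓
Sum = s_(9) − s_(0); s_(9) = 1/26, s_(0) = 0 ⇒ 1/26.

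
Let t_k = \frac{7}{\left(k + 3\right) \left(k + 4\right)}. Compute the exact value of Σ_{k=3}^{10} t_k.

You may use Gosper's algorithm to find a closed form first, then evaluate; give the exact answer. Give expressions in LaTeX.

Compute t_(k+1)/t_k: get (k + 3)/(k + 5).
Factor: A=k + 3; B=k + 5; C=1.
Key eq: (k + 3)·f(k+1) = (k + 4)·f(k) + (1).
Bound: deg f ≤ 1.
Coefficient equations give f(k) = k/3.
Then R = B(k−1)f/C = k*(k + 4)/3, so s_k = R(k)·t_k = 7*k/(3*(k + 3)).
s_(k+1) − s_k = 7/(k**2 + 7*k + 12) = t_k.
Telescoping: Σ = s_(11) − s_(3) = 11/6 − (7/6) = 2/3.

Σ = 2/3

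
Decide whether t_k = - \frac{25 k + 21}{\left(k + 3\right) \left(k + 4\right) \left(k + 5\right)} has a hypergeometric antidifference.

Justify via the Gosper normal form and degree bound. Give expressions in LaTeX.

Compute t_(k+1)/t_k: get (k + 3)*(25*k + 46)/((k + 6)*(25*k + 21)).
So A=k + 3 and B=k + 6, with C=k + 21/25.
Solve (k + 3)·f(k+1) − (k + 5)·f(k) = k + 21/25.
Bound: deg f ≤ 2.
Match coefficients ⇒ f(k) = k*(4*k + 3)/25.
Then R = B(k−1)f/C = k*(k + 5)*(4*k + 3)/(25*k + 21), so s_k = R(k)·t_k = k*(-4*k - 3)/((k + 3)*(k + 4)).
Δs = (-25*k - 21)/(k**3 + 12*k**2 + 47*k + 60), as required.

Yes. s_k = \frac{k \left(- 4 k - 3\right)}{\left(k + 3\right) \left(k + 4\right)}.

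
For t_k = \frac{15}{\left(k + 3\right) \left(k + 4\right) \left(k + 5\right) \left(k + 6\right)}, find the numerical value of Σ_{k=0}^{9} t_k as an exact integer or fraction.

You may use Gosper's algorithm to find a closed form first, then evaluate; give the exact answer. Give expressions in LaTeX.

Σ = 89/1092

t_(k+1)/t_k = (k + 3)/(k + 7).
Take A(k)=k + 3, B(k)=k + 7, C(k)=1.
Solve (k + 3)·f(k+1) − (k + 6)·f(k) = 1.
Degrees (1,1,0) ⇒ d ≤ 3.
Solving with deg f ≤ 3: f(k) = k*(k**2 + 12*k + 47)/180.
Then R = B(k−1)f/C = k*(k + 6)*(k**2 + 12*k + 47)/180, so s_k = R(k)·t_k = k*(k**2 + 12*k + 47)/(12*(k + 3)*(k + 4)*(k + 5)).
Check: Δs_k = 15/(k**4 + 18*k**3 + 119*k**2 + 342*k + 360). ✓
Evaluate s at k=10 and k=0: 89/1092 and 0; difference 89/1092.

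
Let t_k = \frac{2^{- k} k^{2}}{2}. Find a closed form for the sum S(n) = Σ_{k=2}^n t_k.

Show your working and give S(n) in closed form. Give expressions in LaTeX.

S(n) = 2^{- n - 2} \left(11 \cdot 2^{n} - 2 n^{2} - 8 n - 12\right)

Ratio r(k) = (k + 1)**2/(2*k**2).
So A=1/2 and B=1, with C=k**2.
Key eq: (1/2)·f(k+1) = (1)·f(k) + (k**2).
d = 2 from the (0,0,2) case.
Coefficient equations give f(k) = -2*(k**2 + 2*k + 3).
R(k) = B(k−1)·f(k)/C(k) = -2*(k**2 + 2*k + 3)/k**2; s_k = R·t_k = (-k**2 - 2*k - 3)/2**k.
Δs = k**2/(2*2**k), as required.
Telescope: S(n) = s_(n+1) − s_(2) = 2**(-n - 1)*(-n**2 - 4*n - 6) − (-11/4) = 2**(-n - 2)*(11*2**n - 2*n**2 - 8*n - 12).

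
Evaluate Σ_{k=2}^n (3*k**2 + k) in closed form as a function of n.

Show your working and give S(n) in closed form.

S(n) = n**3 + 2*n**2 + n - 4

r(k) = (k + 3*(k + 1)**2 + 1)/(k*(3*k + 1)) after simplifying.
Factor: A=1; B=1; C=k**2 + k/3.
Need (1)·f(k+1) − (1)·f(k) = k**2 + k/3.
From deg A=0, deg B=0, deg C=2: d=3.
Solving with deg f ≤ 3: f(k) = k**2*(k - 1)/3.
R(k) = B(k−1)·f(k)/C(k) = k*(k - 1)/(3*k + 1); s_k = R·t_k = k**2*(k - 1).
Δs = k*(3*k + 1), as required.
Evaluate: s_(n+1) = n*(n**2 + 2*n + 1); subtract s_(2) = 4 ⇒ S(n) = n**3 + 2*n**2 + n - 4.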